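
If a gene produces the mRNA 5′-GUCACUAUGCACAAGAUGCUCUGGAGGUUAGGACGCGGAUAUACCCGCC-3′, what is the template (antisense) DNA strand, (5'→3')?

5'-GGCGGGTATATCCGCGTCCTAACCTCCAGAGCATCTTGTGCATAGTGAC-3'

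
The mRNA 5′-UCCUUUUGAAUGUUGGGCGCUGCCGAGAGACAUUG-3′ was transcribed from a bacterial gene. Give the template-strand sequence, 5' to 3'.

Replace U with T to get the coding DNA strand: TCCTTTTGAATGTTGGGCGCTGCCGAGAGACATTG. The template strand is its reverse complement (complement AGGAAAACTTACAACCCGCGACGGCTCTCTGTAAC, then reverse).

5'-CAATGTCTCTCGGCAGCGCCCAACATTCAAAAGGA-3'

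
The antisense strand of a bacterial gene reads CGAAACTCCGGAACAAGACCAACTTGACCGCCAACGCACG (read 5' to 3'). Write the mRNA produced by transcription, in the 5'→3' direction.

5'-CGUGCGUUGGCGGUCAAGUUGGUCUUGUUCCGGAGUUUCG-3'

The mRNA has the sequence of the coding strand (reverse complement of the template) with T→U. Reverse complement of CGAAACTCCGGAACAAGACCAACTTGACCGCCAACGCACG is CGTGCGTTGGCGGTCAAGTTGGTCTTGTTCCGGAGTTTCG; then T→U.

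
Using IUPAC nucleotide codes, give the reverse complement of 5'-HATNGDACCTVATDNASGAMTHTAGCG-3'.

5'-CGCTADAKTCSTNHATBAGGTHCNATD-3'

Standard pairs A↔T, G↔C; ambiguity codes pair M↔K, S↔S, D↔H, V↔B, N↔N. Complement (DTANCHTGGABTAHNTSCTKADATCGC), then reverse for 5'→3'.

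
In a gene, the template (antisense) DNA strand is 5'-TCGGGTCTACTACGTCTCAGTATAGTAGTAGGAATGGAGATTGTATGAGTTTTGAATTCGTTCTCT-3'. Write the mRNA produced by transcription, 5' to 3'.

RNA polymerase reads the template 3'→5' and synthesizes mRNA 5'→3' by base-pairing (A→U, T→A, G↔C). The complement of the template is AGCCCAGATGATGCAGAGTCATATCATCATCCTTACCTCTAACATACTCAAAACTTAAGCAAGAGA; antiparallel, so 5'→3' the coding strand is AGAGAACGAATTCAAAACTCATACAATCTCCATTCCTACTACTATACTGAGACGTAGTAGACCCGA. Replace T with U for the mRNA.

5'-AGAGAACGAAUUCAAAACUCAUACAAUCUCCAUUCCUACUACUAUACUGAGACGUAGUAGACCCGA-3'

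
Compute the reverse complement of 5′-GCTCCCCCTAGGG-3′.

Reading the sequence 3'→5' and pairing each base (A↔T, G↔C) gives the reverse complement directly.

5′-CCCTAGGGGGAGC-3′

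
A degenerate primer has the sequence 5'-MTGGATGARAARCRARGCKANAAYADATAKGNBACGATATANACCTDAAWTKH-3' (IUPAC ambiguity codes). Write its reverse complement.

5'-DMAWTTHAGGTNTATATCGTVNCMTATHTRTTNTMGCYTYGYTTYTCATCCAK-3'

Standard pairs A↔T, G↔C; ambiguity codes pair R↔Y, M↔K, W↔W, B↔V, D↔H, N↔N. Complement (KACCTACTYTTYGYTYCGMTNTTRTHTATMCNVTGCTATATNTGGAHTTWAMD), then reverse for 5'→3'.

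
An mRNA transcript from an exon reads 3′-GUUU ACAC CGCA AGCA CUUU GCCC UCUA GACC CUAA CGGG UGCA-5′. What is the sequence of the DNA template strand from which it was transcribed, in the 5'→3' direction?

5′-CAAATGTGGCGTTCGTGAAACGGGAGATCTGGGATTGCCCACGT-3′

Written 5'→3' the mRNA is ACGUGGGCAAUCCCAGAUCUCCCGUUUCACGAACGCCACAUUUG, so the coding DNA strand is ACGTGGGCAATCCCAGATCTCCCGTTTCACGAACGCCACATTTG. The template is its reverse complement.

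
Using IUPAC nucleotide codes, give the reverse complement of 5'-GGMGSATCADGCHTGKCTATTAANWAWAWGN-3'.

5'-NCWTWTWNTTAATAGMCADGCHTGATSCKCC-3'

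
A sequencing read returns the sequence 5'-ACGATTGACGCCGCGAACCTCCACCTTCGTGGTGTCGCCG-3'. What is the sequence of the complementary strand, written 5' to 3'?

5'-CGGCGACACCACGAAGGTGGAGGTTCGCGGCGTCAATCGT-3'

The complement of ACGATTGACGCCGCGAACCTCCACCTTCGTGGTGTCGCCG is TGCTAACTGCGGCGCTTGGAGGTGGAAGCACCACAGCGGC (A↔T, G↔C). DNA strands are antiparallel, so the complementary strand runs 3'→5'; reversing gives the 5'→3' form.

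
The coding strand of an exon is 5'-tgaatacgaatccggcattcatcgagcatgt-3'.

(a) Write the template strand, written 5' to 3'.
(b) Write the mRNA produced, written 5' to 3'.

(a) The template strand is the reverse complement of the coding strand: complement ACTTATGCTTAGGCCGTAAGTAGCTCGTACA, then reverse.
(b) mRNA matches the coding strand with T→U.

(a) 5'-ACATGCTCGATGAATGCCGGATTCGTATTCA-3'
(b) 5'-UGAAUACGAAUCCGGCAUUCAUCGAGCAUGU-3'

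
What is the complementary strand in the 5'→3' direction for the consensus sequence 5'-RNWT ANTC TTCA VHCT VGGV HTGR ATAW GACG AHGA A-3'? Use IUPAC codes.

5'-TTCDTCGTCWTATYCADBCCBAGDBTGAAGANTAWNY-3'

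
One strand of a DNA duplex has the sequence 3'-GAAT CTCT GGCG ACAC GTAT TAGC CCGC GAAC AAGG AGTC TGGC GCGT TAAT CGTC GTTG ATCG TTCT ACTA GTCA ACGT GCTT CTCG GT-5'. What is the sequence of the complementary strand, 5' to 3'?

The strand is given 3'→5', so its complement runs 5'→3' in the same left-to-right order: pair each base A↔T, G↔C.

5'-CTTAGAGACCGCTGTGCATAATCGGGCGCTTGTTCCTCAGACCGCGCAATTAGCAGCAACTAGCAAGATGATCAGTTGCACGAAGAGCCA-3'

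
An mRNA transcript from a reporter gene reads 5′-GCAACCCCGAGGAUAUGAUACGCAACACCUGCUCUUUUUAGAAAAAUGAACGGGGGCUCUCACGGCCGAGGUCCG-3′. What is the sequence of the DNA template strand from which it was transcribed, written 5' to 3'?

Replace U with T to get the coding DNA strand: GCAACCCCGAGGATATGATACGCAACACCTGCTCTTTTTAGAAAAATGAACGGGGGCTCTCACGGCCGAGGTCCG. The template strand is its reverse complement (complement CGTTGGGGCTCCTATACTATGCGTTGTGGACGAGAAAAATCTTTTTACTTGCCCCCGAGAGTGCCGGCTCCAGGC, then reverse).

5'-CGGACCTCGGCCGTGAGAGCCCCCGTTCATTTTTCTAAAAAGAGCAGGTGTTGCGTATCATATCCTCGGGGTTGC-3'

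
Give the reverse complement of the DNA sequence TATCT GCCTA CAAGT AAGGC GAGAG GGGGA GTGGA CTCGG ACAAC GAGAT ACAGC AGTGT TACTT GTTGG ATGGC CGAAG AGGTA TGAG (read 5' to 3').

Complement each base (A↔T, G↔C): ATAGACGGATGTTCATTCCGCTCTCCCCCTCACCTGAGCCTGTTGCTCTATGTCGTCACAATGAACAACCTACCGGCTTCTCCATACTC. Then reverse.

5'-CTCATACCTCTTCGGCCATCCAACAAGTAACACTGCTGTATCTCGTTGTCCGAGTCCACTCCCCCTCTCGCCTTACTTGTAGGCAGATA-3'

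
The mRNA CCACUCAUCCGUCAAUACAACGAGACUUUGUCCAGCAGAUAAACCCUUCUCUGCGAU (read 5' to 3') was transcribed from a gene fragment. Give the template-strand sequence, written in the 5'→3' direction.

Replace U with T to get the coding DNA strand: CCACTCATCCGTCAATACAACGAGACTTTGTCCAGCAGATAAACCCTTCTCTGCGAT. The template strand is its reverse complement (complement GGTGAGTAGGCAGTTATGTTGCTCTGAAACAGGTCGTCTATTTGGGAAGAGACGCTA, then reverse).

5'-ATCGCAGAGAAGGGTTTATCTGCTGGACAAAGTCTCGTTGTATTGACGGATGAGTGG-3'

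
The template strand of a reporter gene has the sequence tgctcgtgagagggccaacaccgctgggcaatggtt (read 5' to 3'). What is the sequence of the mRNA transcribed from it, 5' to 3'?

RNA polymerase reads the template 3'→5' and synthesizes mRNA 5'→3' by base-pairing (A→U, T→A, G↔C). The complement of the template is ACGAGCACTCTCCCGGTTGTGGCGACCCGTTACCAA; antiparallel, so 5'→3' the coding strand is AACCATTGCCCAGCGGTGTTGGCCCTCTCACGAGCA. Replace T with U for the mRNA.

5′-AACCAUUGCCCAGCGGUGUUGGCCCUCUCACGAGCA-3′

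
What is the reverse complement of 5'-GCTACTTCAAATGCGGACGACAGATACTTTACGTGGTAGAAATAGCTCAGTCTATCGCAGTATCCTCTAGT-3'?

5'-ACTAGAGGATACTGCGATAGACTGAGCTATTTCTACCACGTAAAGTATCTGTCGTCCGCATTTGAAGTAGC-3'

Reading the sequence 3'→5' and pairing each base (A↔T, G↔C) gives the reverse complement directly.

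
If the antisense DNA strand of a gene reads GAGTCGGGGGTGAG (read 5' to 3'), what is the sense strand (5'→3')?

5'-CTCACCCCCGACTC-3'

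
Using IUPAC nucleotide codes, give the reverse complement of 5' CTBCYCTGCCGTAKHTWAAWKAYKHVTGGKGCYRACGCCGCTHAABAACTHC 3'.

Standard pairs A↔T, G↔C; ambiguity codes pair R↔Y, K↔M, W↔W, B↔V, H↔D. Complement (GAVGRGACGGCATMDAWTTWMTRMDBACCMCGRYTGCGGCGADTTVTTGADG), then reverse for 5'→3'.

5'-GDAGTTVTTDAGCGGCGTYRGCMCCABDMRTMWTTWADMTACGGCAGRGVAG-3'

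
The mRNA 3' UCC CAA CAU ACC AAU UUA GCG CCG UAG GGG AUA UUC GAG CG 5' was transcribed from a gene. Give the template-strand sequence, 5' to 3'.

Written 5'→3' the mRNA is GCGAGCUUAUAGGGGAUGCCGCGAUUUAACCAUACAACCCU, so the coding DNA strand is GCGAGCTTATAGGGGATGCCGCGATTTAACCATACAACCCT. The template is its reverse complement.

5'-AGGGTTGTATGGTTAAATCGCGGCATCCCCTATAAGCTCGC-3'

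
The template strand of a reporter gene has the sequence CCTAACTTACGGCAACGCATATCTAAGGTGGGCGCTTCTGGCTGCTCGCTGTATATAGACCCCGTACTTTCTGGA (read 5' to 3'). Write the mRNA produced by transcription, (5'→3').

RNA polymerase reads the template 3'→5' and synthesizes mRNA 5'→3' by base-pairing (A→U, T→A, G↔C). The complement of the template is GGATTGAATGCCGTTGCGTATAGATTCCACCCGCGAAGACCGACGAGCGACATATATCTGGGGCATGAAAGACCT; antiparallel, so 5'→3' the coding strand is TCCAGAAAGTACGGGGTCTATATACAGCGAGCAGCCAGAAGCGCCCACCTTAGATATGCGTTGCCGTAAGTTAGG. Replace T with U for the mRNA.

5'-UCCAGAAAGUACGGGGUCUAUAUACAGCGAGCAGCCAGAAGCGCCCACCUUAGAUAUGCGUUGCCGUAAGUUAGG-3'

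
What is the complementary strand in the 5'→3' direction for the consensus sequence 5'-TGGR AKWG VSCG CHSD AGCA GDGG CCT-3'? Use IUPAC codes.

5'-AGGCCHCTGCTHSDGCGSBCWMTYCCA-3'

Standard pairs A↔T, G↔C; ambiguity codes pair R↔Y, K↔M, W↔W, S↔S, D↔H, V↔B. Complement (ACCYTMWCBSGCGDSHTCGTCHCCGGA), then reverse for 5'→3'.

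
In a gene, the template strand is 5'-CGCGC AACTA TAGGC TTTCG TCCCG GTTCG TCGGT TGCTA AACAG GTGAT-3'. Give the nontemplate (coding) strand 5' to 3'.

The coding strand is complementary and antiparallel to the template: take the complement (A↔T, G↔C) and reverse.

5′-ATCACCTGTTTAGCAACCGACGAACCGGGACGAAAGCCTATAGTTGCGCG-3′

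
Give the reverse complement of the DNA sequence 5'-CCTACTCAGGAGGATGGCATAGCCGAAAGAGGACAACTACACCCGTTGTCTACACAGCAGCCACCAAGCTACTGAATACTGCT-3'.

Complement each base (A↔T, G↔C): GGATGAGTCCTCCTACCGTATCGGCTTTCTCCTGTTGATGTGGGCAACAGATGTGTCGTCGGTGGTTCGATGACTTATGACGA. Then reverse.

5'-AGCAGTATTCAGTAGCTTGGTGGCTGCTGTGTAGACAACGGGTGTAGTTGTCCTCTTTCGGCTATGCCATCCTCCTGAGTAGG-3'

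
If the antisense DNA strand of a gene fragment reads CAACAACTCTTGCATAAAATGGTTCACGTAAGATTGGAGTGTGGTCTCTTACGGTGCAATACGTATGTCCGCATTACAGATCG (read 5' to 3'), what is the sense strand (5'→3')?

The coding strand is complementary and antiparallel to the template: take the complement (A↔T, G↔C) and reverse.

5′-CGATCTGTAATGCGGACATACGTATTGCACCGTAAGAGACCACACTCCAATCTTACGTGAACCATTTTATGCAAGAGTTGTTG-3′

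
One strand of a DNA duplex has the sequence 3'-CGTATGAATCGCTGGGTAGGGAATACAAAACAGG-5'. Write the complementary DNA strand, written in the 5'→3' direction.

The strand is given 3'→5', so its complement runs 5'→3' in the same left-to-right order: pair each base A↔T, G↔C.

5'-GCATACTTAGCGACCCATCCCTTATGTTTTGTCC-3'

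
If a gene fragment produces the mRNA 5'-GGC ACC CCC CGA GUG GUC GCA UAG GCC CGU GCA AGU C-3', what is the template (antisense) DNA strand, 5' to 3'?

Replace U with T to get the coding DNA strand: GGCACCCCCCGAGTGGTCGCATAGGCCCGTGCAAGTC. The template strand is its reverse complement (complement CCGTGGGGGGCTCACCAGCGTATCCGGGCACGTTCAG, then reverse).

5'-GACTTGCACGGGCCTATGCGACCACTCGGGGGGTGCC-3'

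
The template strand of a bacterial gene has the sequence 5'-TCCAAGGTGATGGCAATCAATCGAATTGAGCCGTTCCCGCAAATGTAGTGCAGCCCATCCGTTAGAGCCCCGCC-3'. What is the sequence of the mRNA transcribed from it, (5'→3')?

The mRNA has the sequence of the coding strand (reverse complement of the template) with T→U. Reverse complement of TCCAAGGTGATGGCAATCAATCGAATTGAGCCGTTCCCGCAAATGTAGTGCAGCCCATCCGTTAGAGCCCCGCC is GGCGGGGCTCTAACGGATGGGCTGCACTACATTTGCGGGAACGGCTCAATTCGATTGATTGCCATCACCTTGGA; then T→U.

5'-GGCGGGGCUCUAACGGAUGGGCUGCACUACAUUUGCGGGAACGGCUCAAUUCGAUUGAUUGCCAUCACCUUGGA-3'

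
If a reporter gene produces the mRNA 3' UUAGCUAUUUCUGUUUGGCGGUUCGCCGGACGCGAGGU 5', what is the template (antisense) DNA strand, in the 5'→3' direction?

5'-AATCGATAAAGACAAACCGCCAAGCGGCCTGCGCTCCA-3'

Written 5'→3' the mRNA is UGGAGCGCAGGCCGCUUGGCGGUUUGUCUUUAUCGAUU, so the coding DNA strand is TGGAGCGCAGGCCGCTTGGCGGTTTGTCTTTATCGATT. The template is its reverse complement.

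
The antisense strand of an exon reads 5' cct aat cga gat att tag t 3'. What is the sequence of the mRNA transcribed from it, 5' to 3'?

The mRNA has the sequence of the coding strand (reverse complement of the template) with T→U. Reverse complement of CCTAATCGAGATATTTAGT is ACTAAATATCTCGATTAGG; then T→U.

5'-ACUAAAUAUCUCGAUUAGG-3'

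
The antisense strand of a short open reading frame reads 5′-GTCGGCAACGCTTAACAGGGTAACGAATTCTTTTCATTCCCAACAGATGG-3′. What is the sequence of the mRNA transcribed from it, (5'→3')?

The mRNA has the sequence of the coding strand (reverse complement of the template) with T→U. Reverse complement of GTCGGCAACGCTTAACAGGGTAACGAATTCTTTTCATTCCCAACAGATGG is CCATCTGTTGGGAATGAAAAGAATTCGTTACCCTGTTAAGCGTTGCCGAC; then T→U.

5′-CCAUCUGUUGGGAAUGAAAAGAAUUCGUUACCCUGUUAAGCGUUGCCGAC-3′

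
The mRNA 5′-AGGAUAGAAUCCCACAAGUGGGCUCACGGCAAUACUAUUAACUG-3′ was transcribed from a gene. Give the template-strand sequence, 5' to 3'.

Replace U with T to get the coding DNA strand: AGGATAGAATCCCACAAGTGGGCTCACGGCAATACTATTAACTG. The template strand is its reverse complement (complement TCCTATCTTAGGGTGTTCACCCGAGTGCCGTTATGATAATTGAC, then reverse).

5'-CAGTTAATAGTATTGCCGTGAGCCCACTTGTGGGATTCTATCCT-3'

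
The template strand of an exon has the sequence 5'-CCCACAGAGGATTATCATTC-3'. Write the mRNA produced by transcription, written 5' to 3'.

The mRNA has the sequence of the coding strand (reverse complement of the template) with T→U. Reverse complement of CCCACAGAGGATTATCATTC is GAATGATAATCCTCTGTGGG; then T→U.

5'-GAAUGAUAAUCCUCUGUGGG-3'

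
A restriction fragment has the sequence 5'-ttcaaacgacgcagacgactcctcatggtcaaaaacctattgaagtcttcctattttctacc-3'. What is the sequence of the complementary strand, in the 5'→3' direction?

5'-GGTAGAAAATAGGAAGACTTCAATAGGTTTTTGACCATGAGGAGTCGTCTGCGTCGTTTGAA-3'

Pairing A↔T and G↔C gives AAGTTTGCTGCGTCTGCTGAGGAGTACCAGTTTTTGGATAACTTCAGAAGGATAAAAGATGG, running 3'→5'. Reverse for the 5'→3' convention.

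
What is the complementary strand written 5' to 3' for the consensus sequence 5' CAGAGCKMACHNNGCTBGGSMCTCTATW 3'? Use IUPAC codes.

5'-WATAGAGKSCCVAGCNNDGTKMGCTCTG-3'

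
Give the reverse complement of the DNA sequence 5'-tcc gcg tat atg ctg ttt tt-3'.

Reading the sequence 3'→5' and pairing each base (A↔T, G↔C) gives the reverse complement directly.

5'-AAAAACAGCATATACGCGGA-3'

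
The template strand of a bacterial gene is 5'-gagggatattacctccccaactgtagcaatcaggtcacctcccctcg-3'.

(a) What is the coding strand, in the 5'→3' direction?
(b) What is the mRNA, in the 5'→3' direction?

(a) The coding strand is the reverse complement of the template: complement CTCCCTATAATGGAGGGGTTGACATCGTTAGTCCAGTGGAGGGGAGC, then reverse.
(b) mRNA has the coding-strand sequence with T→U.

(a) 5'-CGAGGGGAGGTGACCTGATTGCTACAGTTGGGGAGGTAATATCCCTC-3'
(b) 5'-CGAGGGGAGGUGACCUGAUUGCUACAGUUGGGGAGGUAAUAUCCCUC-3'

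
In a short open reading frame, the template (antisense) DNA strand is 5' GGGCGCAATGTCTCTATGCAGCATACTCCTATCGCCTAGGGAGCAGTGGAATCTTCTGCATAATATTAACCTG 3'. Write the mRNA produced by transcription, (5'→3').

5'-CAGGUUAAUAUUAUGCAGAAGAUUCCACUGCUCCCUAGGCGAUAGGAGUAUGCUGCAUAGAGACAUUGCGCCC-3'

The mRNA has the sequence of the coding strand (reverse complement of the template) with T→U. Reverse complement of GGGCGCAATGTCTCTATGCAGCATACTCCTATCGCCTAGGGAGCAGTGGAATCTTCTGCATAATATTAACCTG is CAGGTTAATATTATGCAGAAGATTCCACTGCTCCCTAGGCGATAGGAGTATGCTGCATAGAGACATTGCGCCC; then T→U.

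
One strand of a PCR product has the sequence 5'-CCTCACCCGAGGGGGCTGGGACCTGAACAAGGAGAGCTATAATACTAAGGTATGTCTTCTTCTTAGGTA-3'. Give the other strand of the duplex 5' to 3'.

5'-TACCTAAGAAGAAGACATACCTTAGTATTATAGCTCTCCTTGTTCAGGTCCCAGCCCCCTCGGGTGAGG-3'

Pairing A↔T and G↔C gives GGAGTGGGCTCCCCCGACCCTGGACTTGTTCCTCTCGATATTATGATTCCATACAGAAGAAGAATCCAT, running 3'→5'. Reverse for the 5'→3' convention.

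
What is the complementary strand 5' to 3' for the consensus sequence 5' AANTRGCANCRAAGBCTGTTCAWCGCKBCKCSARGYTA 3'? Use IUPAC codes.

5'-TARCYTSGMGVMGCGWTGAACAGVCTTYGNTGCYANTT-3'

Standard pairs A↔T, G↔C; ambiguity codes pair R↔Y, K↔M, W↔W, S↔S, B↔V, N↔N. Complement (TTNAYCGTNGYTTCVGACAAGTWGCGMVGMGSTYCRAT), then reverse for 5'→3'.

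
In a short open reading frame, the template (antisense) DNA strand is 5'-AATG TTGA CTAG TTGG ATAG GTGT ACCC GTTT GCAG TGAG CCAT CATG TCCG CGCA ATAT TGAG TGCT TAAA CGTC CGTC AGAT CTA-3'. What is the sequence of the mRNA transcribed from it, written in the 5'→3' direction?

5'-UAGAUCUGACGGACGUUUAAGCACUCAAUAUUGCGCGGACAUGAUGGCUCACUGCAAACGGGUACACCUAUCCAACUAGUCAACAUU-3'

RNA polymerase reads the template 3'→5' and synthesizes mRNA 5'→3' by base-pairing (A→U, T→A, G↔C). The complement of the template is TTACAACTGATCAACCTATCCACATGGGCAAACGTCACTCGGTAGTACAGGCGCGTTATAACTCACGAATTTGCAGGCAGTCTAGAT; antiparallel, so 5'→3' the coding strand is TAGATCTGACGGACGTTTAAGCACTCAATATTGCGCGGACATGATGGCTCACTGCAAACGGGTACACCTATCCAACTAGTCAACATT. Replace T with U for the mRNA.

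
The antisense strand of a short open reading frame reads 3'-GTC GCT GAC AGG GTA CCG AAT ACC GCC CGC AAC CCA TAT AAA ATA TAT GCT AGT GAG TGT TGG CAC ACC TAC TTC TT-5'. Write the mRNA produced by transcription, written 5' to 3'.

5'-CAGCGACUGUCCCAUGGCUUAUGGCGGGCGUUGGGUAUAUUUUAUAUACGAUCACUCACAACCGUGUGGAUGAAGAA-3'

Reading the template 3'→5' as shown, RNA polymerase pairs each base (A→U, T→A, G↔C) to build mRNA 5'→3' directly.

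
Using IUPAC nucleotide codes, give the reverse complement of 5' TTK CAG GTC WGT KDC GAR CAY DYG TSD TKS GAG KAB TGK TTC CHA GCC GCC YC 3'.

Standard pairs A↔T, G↔C; ambiguity codes pair R↔Y, K↔M, W↔W, S↔S, B↔V, D↔H. Complement (AAMGTCCAGWCAMHGCTYGTRHRCASHAMSCTCMTVACMAAGGDTCGGCGGRG), then reverse for 5'→3'.

5'-GRGGCGGCTDGGAAMCAVTMCTCSMAHSACRHRTGYTCGHMACWGACCTGMAA-3'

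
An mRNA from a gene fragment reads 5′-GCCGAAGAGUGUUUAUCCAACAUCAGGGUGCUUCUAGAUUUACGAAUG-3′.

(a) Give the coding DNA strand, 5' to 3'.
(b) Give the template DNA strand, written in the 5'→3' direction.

(a) 5'-GCCGAAGAGTGTTTATCCAACATCAGGGTGCTTCTAGATTTACGAATG-3'
(b) 5′-CATTCGTAAATCTAGAAGCACCCTGATGTTGGATAAACACTCTTCGGC-3′

(a) The coding strand matches the mRNA with U→T.
(b) The template strand is the reverse complement of the coding strand.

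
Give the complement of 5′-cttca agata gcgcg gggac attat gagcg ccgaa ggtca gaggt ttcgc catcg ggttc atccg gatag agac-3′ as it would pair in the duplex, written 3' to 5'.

3'-GAAGTTCTATCGCGCCCCTGTAATACTCGCGGCTTCCAGTCTCCAAAGCGGTAGCCCAAGTAGGCCTATCTCTG-5'

Base-pairing A↔T, G↔C gives the complement. The complementary strand is antiparallel, so paired with a 5'→3' strand it runs 3'→5'.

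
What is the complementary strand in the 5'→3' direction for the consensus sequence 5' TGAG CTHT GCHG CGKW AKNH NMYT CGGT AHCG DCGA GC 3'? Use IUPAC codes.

5'-GCTCGHCGDTACCGARKNDNMTWMCGCDGCADAGCTCA-3'

Standard pairs A↔T, G↔C; ambiguity codes pair Y↔R, M↔K, W↔W, D↔H, N↔N. Complement (ACTCGADACGDCGCMWTMNDNKRAGCCATDGCHGCTCG), then reverse for 5'→3'.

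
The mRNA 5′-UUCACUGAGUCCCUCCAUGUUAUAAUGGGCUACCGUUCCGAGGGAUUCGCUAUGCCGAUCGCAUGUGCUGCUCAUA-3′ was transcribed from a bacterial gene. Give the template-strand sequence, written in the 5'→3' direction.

Replace U with T to get the coding DNA strand: TTCACTGAGTCCCTCCATGTTATAATGGGCTACCGTTCCGAGGGATTCGCTATGCCGATCGCATGTGCTGCTCATA. The template strand is its reverse complement (complement AAGTGACTCAGGGAGGTACAATATTACCCGATGGCAAGGCTCCCTAAGCGATACGGCTAGCGTACACGACGAGTAT, then reverse).

5'-TATGAGCAGCACATGCGATCGGCATAGCGAATCCCTCGGAACGGTAGCCCATTATAACATGGAGGGACTCAGTGAA-3'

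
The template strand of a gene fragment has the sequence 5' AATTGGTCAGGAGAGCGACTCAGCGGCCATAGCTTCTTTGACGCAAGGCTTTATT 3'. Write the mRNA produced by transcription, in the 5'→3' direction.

RNA polymerase reads the template 3'→5' and synthesizes mRNA 5'→3' by base-pairing (A→U, T→A, G↔C). The complement of the template is TTAACCAGTCCTCTCGCTGAGTCGCCGGTATCGAAGAAACTGCGTTCCGAAATAA; antiparallel, so 5'→3' the coding strand is AATAAAGCCTTGCGTCAAAGAAGCTATGGCCGCTGAGTCGCTCTCCTGACCAATT. Replace T with U for the mRNA.

5'-AAUAAAGCCUUGCGUCAAAGAAGCUAUGGCCGCUGAGUCGCUCUCCUGACCAAUU-3'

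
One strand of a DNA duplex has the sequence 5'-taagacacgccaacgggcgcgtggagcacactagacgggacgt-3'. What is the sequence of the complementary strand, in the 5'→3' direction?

5'-ACGTCCCGTCTAGTGTGCTCCACGCGCCCGTTGGCGTGTCTTA-3'

The complement of TAAGACACGCCAACGGGCGCGTGGAGCACACTAGACGGGACGT is ATTCTGTGCGGTTGCCCGCGCACCTCGTGTGATCTGCCCTGCA (A↔T, G↔C). DNA strands are antiparallel, so the complementary strand runs 3'→5'; reversing gives the 5'→3' form.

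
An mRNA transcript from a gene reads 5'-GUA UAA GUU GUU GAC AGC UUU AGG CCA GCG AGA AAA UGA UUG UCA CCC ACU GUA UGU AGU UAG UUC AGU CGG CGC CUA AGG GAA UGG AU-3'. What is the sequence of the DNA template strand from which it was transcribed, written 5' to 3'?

Replace U with T to get the coding DNA strand: GTATAAGTTGTTGACAGCTTTAGGCCAGCGAGAAAATGATTGTCACCCACTGTATGTAGTTAGTTCAGTCGGCGCCTAAGGGAATGGAT. The template strand is its reverse complement (complement CATATTCAACAACTGTCGAAATCCGGTCGCTCTTTTACTAACAGTGGGTGACATACATCAATCAAGTCAGCCGCGGATTCCCTTACCTA, then reverse).

5′-ATCCATTCCCTTAGGCGCCGACTGAACTAACTACATACAGTGGGTGACAATCATTTTCTCGCTGGCCTAAAGCTGTCAACAACTTATAC-3′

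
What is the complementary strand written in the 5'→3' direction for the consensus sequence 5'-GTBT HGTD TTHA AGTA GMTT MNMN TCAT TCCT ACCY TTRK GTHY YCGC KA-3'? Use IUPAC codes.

Standard pairs A↔T, G↔C; ambiguity codes pair R↔Y, M↔K, B↔V, D↔H, N↔N. Complement (CAVADCAHAADTTCATCKAAKNKNAGTAAGGATGGRAAYMCADRRGCGMT), then reverse for 5'→3'.

5'-TMGCGRRDACMYAARGGTAGGAATGANKNKAAKCTACTTDAAHACDAVAC-3'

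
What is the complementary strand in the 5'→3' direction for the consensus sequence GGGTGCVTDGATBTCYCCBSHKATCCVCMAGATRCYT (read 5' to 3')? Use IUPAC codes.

5′-ARGYATCTKGBGGATMDSVGGRGAVATCHABGCACCC-3′

Standard pairs A↔T, G↔C; ambiguity codes pair R↔Y, M↔K, S↔S, B↔V, D↔H. Complement (CCCACGBAHCTAVAGRGGVSDMTAGGBGKTCTAYGRA), then reverse for 5'→3'.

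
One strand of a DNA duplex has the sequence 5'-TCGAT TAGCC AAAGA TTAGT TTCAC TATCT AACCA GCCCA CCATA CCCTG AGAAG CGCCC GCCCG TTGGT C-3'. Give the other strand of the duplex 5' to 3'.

5'-GACCAACGGGCGGGCGCTTCTCAGGGTATGGTGGGCTGGTTAGATAGTGAAACTAATCTTTGGCTAATCGA-3'

The complement of TCGATTAGCCAAAGATTAGTTTCACTATCTAACCAGCCCACCATACCCTGAGAAGCGCCCGCCCGTTGGTC is AGCTAATCGGTTTCTAATCAAAGTGATAGATTGGTCGGGTGGTATGGGACTCTTCGCGGGCGGGCAACCAG (A↔T, G↔C). DNA strands are antiparallel, so the complementary strand runs 3'→5'; reversing gives the 5'→3' form.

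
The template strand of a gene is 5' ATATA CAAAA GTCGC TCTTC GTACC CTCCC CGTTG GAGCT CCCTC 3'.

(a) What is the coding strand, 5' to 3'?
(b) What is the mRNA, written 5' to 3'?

(a) 5'-GAGGGAGCTCCAACGGGGAGGGTACGAAGAGCGACTTTTGTATAT-3'
(b) 5′-GAGGGAGCUCCAACGGGGAGGGUACGAAGAGCGACUUUUGUAUAU-3′

(a) The coding strand is the reverse complement of the template: complement TATATGTTTTCAGCGAGAAGCATGGGAGGGGCAACCTCGAGGGAG, then reverse.
(b) mRNA has the coding-strand sequence with T→U.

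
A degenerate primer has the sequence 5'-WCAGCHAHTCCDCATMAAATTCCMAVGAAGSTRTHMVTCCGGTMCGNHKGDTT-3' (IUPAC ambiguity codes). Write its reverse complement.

Standard pairs A↔T, G↔C; ambiguity codes pair R↔Y, M↔K, W↔W, S↔S, D↔H, V↔B, N↔N. Complement (WGTCGDTDAGGHGTAKTTTAAGGKTBCTTCSAYADKBAGGCCAKGCNDMCHAA), then reverse for 5'→3'.

5'-AAHCMDNCGKACCGGABKDAYASCTTCBTKGGAATTTKATGHGGADTDGCTGW-3'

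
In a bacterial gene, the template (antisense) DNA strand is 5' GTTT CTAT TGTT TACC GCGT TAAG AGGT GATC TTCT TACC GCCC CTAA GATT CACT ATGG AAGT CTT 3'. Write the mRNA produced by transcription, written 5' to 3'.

5′-AAGACUUCCAUAGUGAAUCUUAGGGGCGGUAAGAAGAUCACCUCUUAACGCGGUAAACAAUAGAAAC-3′

The mRNA has the sequence of the coding strand (reverse complement of the template) with T→U. Reverse complement of GTTTCTATTGTTTACCGCGTTAAGAGGTGATCTTCTTACCGCCCCTAAGATTCACTATGGAAGTCTT is AAGACTTCCATAGTGAATCTTAGGGGCGGTAAGAAGATCACCTCTTAACGCGGTAAACAATAGAAAC; then T→U.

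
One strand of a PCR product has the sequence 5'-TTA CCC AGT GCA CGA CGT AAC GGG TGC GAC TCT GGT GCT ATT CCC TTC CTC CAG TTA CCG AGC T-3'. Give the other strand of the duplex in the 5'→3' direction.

Pairing A↔T and G↔C gives AATGGGTCACGTGCTGCATTGCCCACGCTGAGACCACGATAAGGGAAGGAGGTCAATGGCTCGA, running 3'→5'. Reverse for the 5'→3' convention.

5′-AGCTCGGTAACTGGAGGAAGGGAATAGCACCAGAGTCGCACCCGTTACGTCGTGCACTGGGTAA-3′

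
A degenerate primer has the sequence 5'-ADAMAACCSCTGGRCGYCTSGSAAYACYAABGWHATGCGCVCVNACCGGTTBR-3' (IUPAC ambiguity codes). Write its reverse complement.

Standard pairs A↔T, G↔C; ambiguity codes pair R↔Y, M↔K, W↔W, S↔S, B↔V, D↔H, N↔N. Complement (THTKTTGGSGACCYGCRGASCSTTRTGRTTVCWDTACGCGBGBNTGGCCAAVY), then reverse for 5'→3'.

5'-YVAACCGGTNBGBGCGCATDWCVTTRGTRTTSCSAGRCGYCCAGSGGTTKTHT-3'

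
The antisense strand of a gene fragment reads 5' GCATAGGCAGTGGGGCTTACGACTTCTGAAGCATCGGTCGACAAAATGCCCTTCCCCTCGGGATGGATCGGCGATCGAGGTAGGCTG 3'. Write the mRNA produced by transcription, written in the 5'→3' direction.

RNA polymerase reads the template 3'→5' and synthesizes mRNA 5'→3' by base-pairing (A→U, T→A, G↔C). The complement of the template is CGTATCCGTCACCCCGAATGCTGAAGACTTCGTAGCCAGCTGTTTTACGGGAAGGGGAGCCCTACCTAGCCGCTAGCTCCATCCGAC; antiparallel, so 5'→3' the coding strand is CAGCCTACCTCGATCGCCGATCCATCCCGAGGGGAAGGGCATTTTGTCGACCGATGCTTCAGAAGTCGTAAGCCCCACTGCCTATGC. Replace T with U for the mRNA.

5'-CAGCCUACCUCGAUCGCCGAUCCAUCCCGAGGGGAAGGGCAUUUUGUCGACCGAUGCUUCAGAAGUCGUAAGCCCCACUGCCUAUGC-3'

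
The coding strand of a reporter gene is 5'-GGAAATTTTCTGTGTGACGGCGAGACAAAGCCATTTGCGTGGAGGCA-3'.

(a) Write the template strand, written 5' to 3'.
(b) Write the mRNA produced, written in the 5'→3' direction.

(a) The template strand is the reverse complement of the coding strand: complement CCTTTAAAAGACACACTGCCGCTCTGTTTCGGTAAACGCACCTCCGT, then reverse.
(b) mRNA matches the coding strand with T→U.

(a) 5'-TGCCTCCACGCAAATGGCTTTGTCTCGCCGTCACACAGAAAATTTCC-3'
(b) 5'-GGAAAUUUUCUGUGUGACGGCGAGACAAAGCCAUUUGCGUGGAGGCA-3'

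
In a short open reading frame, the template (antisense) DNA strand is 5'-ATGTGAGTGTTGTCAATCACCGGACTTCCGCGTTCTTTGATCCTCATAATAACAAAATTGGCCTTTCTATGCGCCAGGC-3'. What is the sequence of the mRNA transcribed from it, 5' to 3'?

5′-GCCUGGCGCAUAGAAAGGCCAAUUUUGUUAUUAUGAGGAUCAAAGAACGCGGAAGUCCGGUGAUUGACAACACUCACAU-3′

RNA polymerase reads the template 3'→5' and synthesizes mRNA 5'→3' by base-pairing (A→U, T→A, G↔C). The complement of the template is TACACTCACAACAGTTAGTGGCCTGAAGGCGCAAGAAACTAGGAGTATTATTGTTTTAACCGGAAAGATACGCGGTCCG; antiparallel, so 5'→3' the coding strand is GCCTGGCGCATAGAAAGGCCAATTTTGTTATTATGAGGATCAAAGAACGCGGAAGTCCGGTGATTGACAACACTCACAT. Replace T with U for the mRNA.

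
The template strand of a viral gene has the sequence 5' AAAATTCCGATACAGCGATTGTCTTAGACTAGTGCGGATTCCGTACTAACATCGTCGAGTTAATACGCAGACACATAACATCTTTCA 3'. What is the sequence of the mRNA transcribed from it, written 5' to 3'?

5'-UGAAAGAUGUUAUGUGUCUGCGUAUUAACUCGACGAUGUUAGUACGGAAUCCGCACUAGUCUAAGACAAUCGCUGUAUCGGAAUUUU-3'

RNA polymerase reads the template 3'→5' and synthesizes mRNA 5'→3' by base-pairing (A→U, T→A, G↔C). The complement of the template is TTTTAAGGCTATGTCGCTAACAGAATCTGATCACGCCTAAGGCATGATTGTAGCAGCTCAATTATGCGTCTGTGTATTGTAGAAAGT; antiparallel, so 5'→3' the coding strand is TGAAAGATGTTATGTGTCTGCGTATTAACTCGACGATGTTAGTACGGAATCCGCACTAGTCTAAGACAATCGCTGTATCGGAATTTT. Replace T with U for the mRNA.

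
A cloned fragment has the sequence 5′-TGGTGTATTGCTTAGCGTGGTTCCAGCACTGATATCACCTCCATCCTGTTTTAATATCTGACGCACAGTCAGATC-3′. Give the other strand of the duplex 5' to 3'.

Pairing A↔T and G↔C gives ACCACATAACGAATCGCACCAAGGTCGTGACTATAGTGGAGGTAGGACAAAATTATAGACTGCGTGTCAGTCTAG, running 3'→5'. Reverse for the 5'→3' convention.

5'-GATCTGACTGTGCGTCAGATATTAAAACAGGATGGAGGTGATATCAGTGCTGGAACCACGCTAAGCAATACACCA-3'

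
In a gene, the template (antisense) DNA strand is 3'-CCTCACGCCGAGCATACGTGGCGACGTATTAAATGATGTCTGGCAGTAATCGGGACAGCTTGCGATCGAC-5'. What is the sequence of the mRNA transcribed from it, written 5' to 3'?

Reading the template 3'→5' as shown, RNA polymerase pairs each base (A→U, T→A, G↔C) to build mRNA 5'→3' directly.

5'-GGAGUGCGGCUCGUAUGCACCGCUGCAUAAUUUACUACAGACCGUCAUUAGCCCUGUCGAACGCUAGCUG-3'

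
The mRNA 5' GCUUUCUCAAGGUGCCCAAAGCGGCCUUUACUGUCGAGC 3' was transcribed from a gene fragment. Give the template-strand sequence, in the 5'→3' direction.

Replace U with T to get the coding DNA strand: GCTTTCTCAAGGTGCCCAAAGCGGCCTTTACTGTCGAGC. The template strand is its reverse complement (complement CGAAAGAGTTCCACGGGTTTCGCCGGAAATGACAGCTCG, then reverse).

5'-GCTCGACAGTAAAGGCCGCTTTGGGCACCTTGAGAAAGC-3'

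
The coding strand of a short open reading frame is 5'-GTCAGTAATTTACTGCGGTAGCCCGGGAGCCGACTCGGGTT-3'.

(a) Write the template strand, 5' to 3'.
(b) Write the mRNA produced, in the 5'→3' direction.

(a) 5′-AACCCGAGTCGGCTCCCGGGCTACCGCAGTAAATTACTGAC-3′
(b) 5'-GUCAGUAAUUUACUGCGGUAGCCCGGGAGCCGACUCGGGUU-3'

(a) The template strand is the reverse complement of the coding strand: complement CAGTCATTAAATGACGCCATCGGGCCCTCGGCTGAGCCCAA, then reverse.
(b) mRNA matches the coding strand with T→U.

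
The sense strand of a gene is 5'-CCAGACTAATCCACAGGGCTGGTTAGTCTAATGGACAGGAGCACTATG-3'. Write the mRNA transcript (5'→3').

5′-CCAGACUAAUCCACAGGGCUGGUUAGUCUAAUGGACAGGAGCACUAUG-3′

mRNA has the coding-strand sequence with U in place of T.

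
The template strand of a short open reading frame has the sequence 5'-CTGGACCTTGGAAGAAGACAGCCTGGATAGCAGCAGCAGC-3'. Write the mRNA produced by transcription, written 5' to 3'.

5′-GCUGCUGCUGCUAUCCAGGCUGUCUUCUUCCAAGGUCCAG-3′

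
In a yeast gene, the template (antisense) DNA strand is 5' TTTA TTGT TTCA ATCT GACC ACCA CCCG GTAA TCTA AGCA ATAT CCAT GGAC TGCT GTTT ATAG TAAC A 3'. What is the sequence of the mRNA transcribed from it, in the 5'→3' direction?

5'-UGUUACUAUAAACAGCAGUCCAUGGAUAUUGCUUAGAUUACCGGGUGGUGGUCAGAUUGAAACAAUAAA-3'

The mRNA has the sequence of the coding strand (reverse complement of the template) with T→U. Reverse complement of TTTATTGTTTCAATCTGACCACCACCCGGTAATCTAAGCAATATCCATGGACTGCTGTTTATAGTAACA is TGTTACTATAAACAGCAGTCCATGGATATTGCTTAGATTACCGGGTGGTGGTCAGATTGAAACAATAAA; then T→U.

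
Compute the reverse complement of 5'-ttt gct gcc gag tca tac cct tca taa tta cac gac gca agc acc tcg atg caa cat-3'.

Reading the sequence 3'→5' and pairing each base (A↔T, G↔C) gives the reverse complement directly.

5'-ATGTTGCATCGAGGTGCTTGCGTCGTGTAATTATGAAGGGTATGACTCGGCAGCAAA-3'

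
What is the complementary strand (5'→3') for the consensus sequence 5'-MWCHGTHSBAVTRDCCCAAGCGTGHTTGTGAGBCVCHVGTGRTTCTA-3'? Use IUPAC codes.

5'-TAGAAYCACBDGBGVCTCACAADCACGCTTGGGHYABTVSDACDGWK-3'

Standard pairs A↔T, G↔C; ambiguity codes pair R↔Y, M↔K, W↔W, S↔S, B↔V, D↔H. Complement (KWGDCADSVTBAYHGGGTTCGCACDAACACTCVGBGDBCACYAAGAT), then reverse for 5'→3'.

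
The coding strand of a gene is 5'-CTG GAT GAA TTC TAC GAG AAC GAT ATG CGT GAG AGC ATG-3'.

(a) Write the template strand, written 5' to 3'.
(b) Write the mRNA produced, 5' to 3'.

(a) The template strand is the reverse complement of the coding strand: complement GACCTACTTAAGATGCTCTTGCTATACGCACTCTCGTAC, then reverse.
(b) mRNA matches the coding strand with T→U.

(a) 5'-CATGCTCTCACGCATATCGTTCTCGTAGAATTCATCCAG-3'
(b) 5'-CUGGAUGAAUUCUACGAGAACGAUAUGCGUGAGAGCAUG-3'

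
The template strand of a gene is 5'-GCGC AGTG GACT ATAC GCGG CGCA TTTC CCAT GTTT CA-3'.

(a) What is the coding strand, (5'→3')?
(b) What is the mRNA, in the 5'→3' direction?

(a) The coding strand is the reverse complement of the template: complement CGCGTCACCTGATATGCGCCGCGTAAAGGGTACAAAGT, then reverse.
(b) mRNA has the coding-strand sequence with T→U.

(a) 5'-TGAAACATGGGAAATGCGCCGCGTATAGTCCACTGCGC-3'
(b) 5'-UGAAACAUGGGAAAUGCGCCGCGUAUAGUCCACUGCGC-3'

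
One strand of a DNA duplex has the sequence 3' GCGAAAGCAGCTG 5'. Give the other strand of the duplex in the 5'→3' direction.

5'-CGCTTTCGTCGAC-3'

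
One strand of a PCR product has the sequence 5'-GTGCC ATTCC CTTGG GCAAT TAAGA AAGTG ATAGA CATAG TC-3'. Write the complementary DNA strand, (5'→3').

Pairing A↔T and G↔C gives CACGGTAAGGGAACCCGTTAATTCTTTCACTATCTGTATCAG, running 3'→5'. Reverse for the 5'→3' convention.

5'-GACTATGTCTATCACTTTCTTAATTGCCCAAGGGAATGGCAC-3'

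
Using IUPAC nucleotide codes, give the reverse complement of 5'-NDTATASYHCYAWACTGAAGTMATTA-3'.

Standard pairs A↔T, G↔C; ambiguity codes pair Y↔R, M↔K, W↔W, S↔S, D↔H, N↔N. Complement (NHATATSRDGRTWTGACTTCAKTAAT), then reverse for 5'→3'.

5'-TAATKACTTCAGTWTRGDRSTATAHN-3'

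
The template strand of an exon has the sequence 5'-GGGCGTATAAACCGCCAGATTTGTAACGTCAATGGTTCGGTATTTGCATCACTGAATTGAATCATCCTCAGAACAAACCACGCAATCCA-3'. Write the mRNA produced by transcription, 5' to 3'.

RNA polymerase reads the template 3'→5' and synthesizes mRNA 5'→3' by base-pairing (A→U, T→A, G↔C). The complement of the template is CCCGCATATTTGGCGGTCTAAACATTGCAGTTACCAAGCCATAAACGTAGTGACTTAACTTAGTAGGAGTCTTGTTTGGTGCGTTAGGT; antiparallel, so 5'→3' the coding strand is TGGATTGCGTGGTTTGTTCTGAGGATGATTCAATTCAGTGATGCAAATACCGAACCATTGACGTTACAAATCTGGCGGTTTATACGCCC. Replace T with U for the mRNA.

5'-UGGAUUGCGUGGUUUGUUCUGAGGAUGAUUCAAUUCAGUGAUGCAAAUACCGAACCAUUGACGUUACAAAUCUGGCGGUUUAUACGCCC-3'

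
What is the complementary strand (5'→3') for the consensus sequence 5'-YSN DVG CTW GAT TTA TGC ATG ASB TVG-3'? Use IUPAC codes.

5'-CBAVSTCATGCATAAATCWAGCBHNSR-3'

Standard pairs A↔T, G↔C; ambiguity codes pair Y↔R, W↔W, S↔S, B↔V, D↔H, N↔N. Complement (RSNHBCGAWCTAAATACGTACTSVABC), then reverse for 5'→3'.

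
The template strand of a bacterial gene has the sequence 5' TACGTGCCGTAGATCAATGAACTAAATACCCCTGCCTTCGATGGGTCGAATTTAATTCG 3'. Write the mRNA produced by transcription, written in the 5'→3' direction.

5'-CGAAUUAAAUUCGACCCAUCGAAGGCAGGGGUAUUUAGUUCAUUGAUCUACGGCACGUA-3'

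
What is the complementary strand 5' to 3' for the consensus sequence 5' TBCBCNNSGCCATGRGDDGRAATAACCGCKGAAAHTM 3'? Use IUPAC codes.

5'-KADTTTCMGCGGTTATTYCHHCYCATGGCSNNGVGVA-3'

Standard pairs A↔T, G↔C; ambiguity codes pair R↔Y, M↔K, S↔S, B↔V, D↔H, N↔N. Complement (AVGVGNNSCGGTACYCHHCYTTATTGGCGMCTTTDAK), then reverse for 5'→3'.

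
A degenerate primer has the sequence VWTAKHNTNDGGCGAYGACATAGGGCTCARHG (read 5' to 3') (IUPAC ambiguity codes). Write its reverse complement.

5′-CDYTGAGCCCTATGTCRTCGCCHNANDMTAWB-3′

Standard pairs A↔T, G↔C; ambiguity codes pair R↔Y, K↔M, W↔W, D↔H, V↔B, N↔N. Complement (BWATMDNANHCCGCTRCTGTATCCCGAGTYDC), then reverse for 5'→3'.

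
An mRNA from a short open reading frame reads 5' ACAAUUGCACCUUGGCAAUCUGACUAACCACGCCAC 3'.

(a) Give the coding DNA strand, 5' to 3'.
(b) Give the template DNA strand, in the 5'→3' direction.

(a) The coding strand matches the mRNA with U→T.
(b) The template strand is the reverse complement of the coding strand.

(a) 5'-ACAATTGCACCTTGGCAATCTGACTAACCACGCCAC-3'
(b) 5'-GTGGCGTGGTTAGTCAGATTGCCAAGGTGCAATTGT-3'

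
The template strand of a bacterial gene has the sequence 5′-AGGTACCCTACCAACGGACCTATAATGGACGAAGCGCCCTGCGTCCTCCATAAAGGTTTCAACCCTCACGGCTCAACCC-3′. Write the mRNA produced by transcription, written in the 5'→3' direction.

5'-GGGUUGAGCCGUGAGGGUUGAAACCUUUAUGGAGGACGCAGGGCGCUUCGUCCAUUAUAGGUCCGUUGGUAGGGUACCU-3'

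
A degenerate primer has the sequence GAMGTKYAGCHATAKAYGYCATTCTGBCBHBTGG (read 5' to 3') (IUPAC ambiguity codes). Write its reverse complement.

Standard pairs A↔T, G↔C; ambiguity codes pair Y↔R, M↔K, B↔V, H↔D. Complement (CTKCAMRTCGDTATMTRCRGTAAGACVGVDVACC), then reverse for 5'→3'.

5'-CCAVDVGVCAGAATGRCRTMTATDGCTRMACKTC-3'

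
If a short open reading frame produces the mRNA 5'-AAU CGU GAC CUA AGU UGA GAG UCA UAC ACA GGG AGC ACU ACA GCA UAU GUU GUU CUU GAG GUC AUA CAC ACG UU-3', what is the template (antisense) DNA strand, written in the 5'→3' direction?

5'-AACGTGTGTATGACCTCAAGAACAACATATGCTGTAGTGCTCCCTGTGTATGACTCTCAACTTAGGTCACGATT-3'

Replace U with T to get the coding DNA strand: AATCGTGACCTAAGTTGAGAGTCATACACAGGGAGCACTACAGCATATGTTGTTCTTGAGGTCATACACACGTT. The template strand is its reverse complement (complement TTAGCACTGGATTCAACTCTCAGTATGTGTCCCTCGTGATGTCGTATACAACAAGAACTCCAGTATGTGTGCAA, then reverse).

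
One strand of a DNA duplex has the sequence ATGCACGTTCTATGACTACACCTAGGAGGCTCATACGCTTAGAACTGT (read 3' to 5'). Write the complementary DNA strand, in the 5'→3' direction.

5'-TACGTGCAAGATACTGATGTGGATCCTCCGAGTATGCGAATCTTGACA-3'

The strand is given 3'→5', so its complement runs 5'→3' in the same left-to-right order: pair each base A↔T, G↔C.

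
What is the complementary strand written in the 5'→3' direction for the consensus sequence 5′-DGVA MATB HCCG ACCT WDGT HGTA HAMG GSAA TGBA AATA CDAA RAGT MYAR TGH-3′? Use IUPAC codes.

Standard pairs A↔T, G↔C; ambiguity codes pair R↔Y, M↔K, W↔W, S↔S, B↔V, D↔H. Complement (HCBTKTAVDGGCTGGAWHCADCATDTKCCSTTACVTTTATGHTTYTCAKRTYACD), then reverse for 5'→3'.

5′-DCAYTRKACTYTTHGTATTTVCATTSCCKTDTACDACHWAGGTCGGDVATKTBCH-3′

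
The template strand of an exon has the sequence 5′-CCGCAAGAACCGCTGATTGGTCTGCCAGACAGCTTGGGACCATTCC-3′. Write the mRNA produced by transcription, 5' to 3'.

5'-GGAAUGGUCCCAAGCUGUCUGGCAGACCAAUCAGCGGUUCUUGCGG-3'

RNA polymerase reads the template 3'→5' and synthesizes mRNA 5'→3' by base-pairing (A→U, T→A, G↔C). The complement of the template is GGCGTTCTTGGCGACTAACCAGACGGTCTGTCGAACCCTGGTAAGG; antiparallel, so 5'→3' the coding strand is GGAATGGTCCCAAGCTGTCTGGCAGACCAATCAGCGGTTCTTGCGG. Replace T with U for the mRNA.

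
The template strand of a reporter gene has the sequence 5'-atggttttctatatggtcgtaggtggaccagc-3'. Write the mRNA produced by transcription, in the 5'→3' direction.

5'-GCUGGUCCACCUACGACCAUAUAGAAAACCAU-3'

The mRNA has the sequence of the coding strand (reverse complement of the template) with T→U. Reverse complement of ATGGTTTTCTATATGGTCGTAGGTGGACCAGC is GCTGGTCCACCTACGACCATATAGAAAACCAT; then T→U.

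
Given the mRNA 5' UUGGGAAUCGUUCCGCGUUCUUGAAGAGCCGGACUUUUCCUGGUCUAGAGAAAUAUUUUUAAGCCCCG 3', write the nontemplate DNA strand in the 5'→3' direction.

5'-TTGGGAATCGTTCCGCGTTCTTGAAGAGCCGGACTTTTCCTGGTCTAGAGAAATATTTTTAAGCCCCG-3'

The coding DNA strand has the same 5'→3' sequence as the mRNA with U replaced by T.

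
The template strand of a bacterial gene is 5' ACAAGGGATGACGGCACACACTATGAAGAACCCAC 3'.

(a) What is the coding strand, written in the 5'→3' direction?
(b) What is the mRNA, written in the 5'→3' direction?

(a) 5'-GTGGGTTCTTCATAGTGTGTGCCGTCATCCCTTGT-3'
(b) 5'-GUGGGUUCUUCAUAGUGUGUGCCGUCAUCCCUUGU-3'

(a) The coding strand is the reverse complement of the template: complement TGTTCCCTACTGCCGTGTGTGATACTTCTTGGGTG, then reverse.
(b) mRNA has the coding-strand sequence with T→U.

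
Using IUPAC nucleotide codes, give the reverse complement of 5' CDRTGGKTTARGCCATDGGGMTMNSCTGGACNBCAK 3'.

5′-MTGVNGTCCAGSNKAKCCCHATGGCYTAAMCCAYHG-3′

Standard pairs A↔T, G↔C; ambiguity codes pair R↔Y, M↔K, S↔S, B↔V, D↔H, N↔N. Complement (GHYACCMAATYCGGTAHCCCKAKNSGACCTGNVGTM), then reverse for 5'→3'.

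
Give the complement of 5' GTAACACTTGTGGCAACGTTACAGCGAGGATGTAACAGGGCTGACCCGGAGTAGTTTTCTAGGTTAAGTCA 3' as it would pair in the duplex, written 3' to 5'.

3'-CATTGTGAACACCGTTGCAATGTCGCTCCTACATTGTCCCGACTGGGCCTCATCAAAAGATCCAATTCAGT-5'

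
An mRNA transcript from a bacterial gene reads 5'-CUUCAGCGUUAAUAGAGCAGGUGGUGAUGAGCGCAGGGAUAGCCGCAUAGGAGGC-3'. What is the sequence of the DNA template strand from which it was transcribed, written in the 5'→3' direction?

5'-GCCTCCTATGCGGCTATCCCTGCGCTCATCACCACCTGCTCTATTAACGCTGAAG-3'

Replace U with T to get the coding DNA strand: CTTCAGCGTTAATAGAGCAGGTGGTGATGAGCGCAGGGATAGCCGCATAGGAGGC. The template strand is its reverse complement (complement GAAGTCGCAATTATCTCGTCCACCACTACTCGCGTCCCTATCGGCGTATCCTCCG, then reverse).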